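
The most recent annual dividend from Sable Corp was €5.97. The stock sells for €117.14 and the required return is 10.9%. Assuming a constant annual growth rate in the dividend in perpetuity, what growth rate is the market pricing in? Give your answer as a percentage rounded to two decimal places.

5.52%

P = D₀(1+g)/(r−g) ⇒ P(r−g) = D₀(1+g) ⇒ g(P+D₀) = P·r − D₀
g = (P·r − D₀)/(P + D₀) = (€117.14×0.109 − €5.97) / (€117.14 + €5.97) = 0.055221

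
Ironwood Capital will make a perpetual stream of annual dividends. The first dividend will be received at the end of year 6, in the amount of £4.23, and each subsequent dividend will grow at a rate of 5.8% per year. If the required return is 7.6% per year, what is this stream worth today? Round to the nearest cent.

Value at end of year 5: C₁ / (r − g) = £4.23 / (0.076 − 0.058) = £235.0000
Discount to today: PV = £235.0000 / (1 + 0.076)^5 = £235.0000 / 1.442319 = £162.93

£162.93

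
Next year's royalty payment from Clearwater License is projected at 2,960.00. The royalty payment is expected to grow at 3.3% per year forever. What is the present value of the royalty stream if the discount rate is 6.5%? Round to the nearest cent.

92500.00

Growing perpetuity: P = D₁ / (r − g) = 2,960.0000 / (0.065 − 0.033) = 92,500.00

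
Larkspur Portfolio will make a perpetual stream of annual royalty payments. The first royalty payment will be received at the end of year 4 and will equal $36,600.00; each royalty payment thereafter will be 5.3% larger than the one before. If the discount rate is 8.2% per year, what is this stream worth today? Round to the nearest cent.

Value at end of year 3: C₁ / (r − g) = $36,600.00 / (0.082 − 0.053) = $1,262,068.9655
Discount to today: PV = $1,262,068.9655 / (1 + 0.082)^3 = $1,262,068.9655 / 1.266723 = $996,325.64

$996325.64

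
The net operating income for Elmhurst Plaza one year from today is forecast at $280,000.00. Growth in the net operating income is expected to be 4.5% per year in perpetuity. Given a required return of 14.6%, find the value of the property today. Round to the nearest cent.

$2772277.23

Growing perpetuity: P = D₁ / (r − g) = $280,000.0000 / (0.146 − 0.045) = $2,772,277.23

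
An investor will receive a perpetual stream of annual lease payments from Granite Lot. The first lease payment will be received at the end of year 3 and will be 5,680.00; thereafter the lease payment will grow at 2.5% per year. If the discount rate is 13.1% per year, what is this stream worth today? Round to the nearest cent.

41890.67

Value at end of year 2: C₁ / (r − g) = 5,680.00 / (0.131 − 0.025) = 53,584.9057
Discount to today: PV = 53,584.9057 / (1 + 0.131)^2 = 53,584.9057 / 1.279161 = 41,890.67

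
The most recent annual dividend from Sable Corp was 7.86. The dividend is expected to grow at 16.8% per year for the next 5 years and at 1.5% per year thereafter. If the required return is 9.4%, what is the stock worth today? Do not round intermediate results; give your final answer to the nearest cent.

188.12

D_1 = 9.18048
D_2 = 10.72280
D_3 = 12.52423
D_4 = 14.62830
D_5 = 17.08586
Terminal value at year 5: TV = D_5×(1+g_2)/(r−g_2) = 17.34214/0.079 = 219.52082
P_0 = D_1/(1+r)^1 + D_2/(1+r)^2 + D_3/(1+r)^3 + D_4/(1+r)^4 + D_5/(1+r)^5 + TV/(1+r)^5
    = 8.39166 + 8.95929 + 9.56531 + 10.21233 + 10.90310 + 140.08418 = 188.11588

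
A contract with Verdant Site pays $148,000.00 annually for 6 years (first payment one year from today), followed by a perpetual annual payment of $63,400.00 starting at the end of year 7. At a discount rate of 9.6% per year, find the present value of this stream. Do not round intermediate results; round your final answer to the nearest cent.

PV of 6-year annuity: $148,000.00 × [1 − (1+0.096)^−6] / 0.096 = 652205.16071
Perpetuity value at year 6: $63,400.00 / 0.096 = 660416.66667
PV of perpetuity: 660416.66667 / (1+0.096)^6 = 381026.07755
Total PV = 652205.16071 + 381026.07755 = 1033231.23826

$1033231.24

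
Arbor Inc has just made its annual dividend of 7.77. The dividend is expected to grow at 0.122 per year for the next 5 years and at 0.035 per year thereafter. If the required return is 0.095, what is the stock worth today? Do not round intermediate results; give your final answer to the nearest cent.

193.21

D_1 = 8.71794
D_2 = 9.78153
D_3 = 10.97488
D_4 = 12.31381
D_5 = 13.81609
Terminal value at year 5: TV = D_5×(1+g_2)/(r−g_2) = 14.29966/0.06 = 238.32763
P_0 = D_1/(1+r)^1 + D_2/(1+r)^2 + D_3/(1+r)^3 + D_4/(1+r)^4 + D_5/(1+r)^5 + TV/(1+r)^5
    = 7.96159 + 8.15790 + 8.35906 + 8.56517 + 8.77637 + 151.39231 = 193.21239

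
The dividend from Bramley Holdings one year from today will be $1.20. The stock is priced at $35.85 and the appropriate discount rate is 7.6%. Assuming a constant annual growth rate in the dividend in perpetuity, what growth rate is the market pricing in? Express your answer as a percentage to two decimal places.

P = D₁/(r−g) ⇒ g = r − D₁/P = 0.076 − $1.20/$35.85 = 0.042527

4.25%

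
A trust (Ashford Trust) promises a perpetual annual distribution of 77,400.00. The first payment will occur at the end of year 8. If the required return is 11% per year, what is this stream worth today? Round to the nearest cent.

338912.37

Value at end of year 7: C / r = 77,400.00 / 0.11 = 703,636.3636
Discount to today: PV = 703,636.3636 / (1 + 0.11)^7 = 703,636.3636 / 2.076160 = 338,912.37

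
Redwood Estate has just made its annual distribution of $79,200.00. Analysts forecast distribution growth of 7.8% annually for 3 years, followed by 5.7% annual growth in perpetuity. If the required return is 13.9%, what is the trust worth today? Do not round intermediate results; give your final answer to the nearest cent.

D_1 = 85377.60000
D_2 = 92037.05280
D_3 = 99215.94292
Terminal value at year 3: TV = D_3×(1+g_2)/(r−g_2) = 104871.25166/0.082 = 1278917.70323
P_0 = D_1/(1+r)^1 + D_2/(1+r)^2 + D_3/(1+r)^3 + TV/(1+r)^3
    = 74958.38455 + 70943.93200 + 67144.47646 + 865508.67830 = 1078555.47131

$1078555.47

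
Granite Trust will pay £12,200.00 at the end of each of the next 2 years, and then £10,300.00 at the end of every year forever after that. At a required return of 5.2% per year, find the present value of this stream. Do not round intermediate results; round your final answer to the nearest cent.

£201599.82

PV of 2-year annuity: £12,200.00 × [1 − (1+0.052)^−2] / 0.052 = 22620.68268
Perpetuity value at year 2: £10,300.00 / 0.052 = 198076.92308
PV of perpetuity: 198076.92308 / (1+0.052)^2 = 178979.13360
Total PV = 22620.68268 + 178979.13360 = 201599.81628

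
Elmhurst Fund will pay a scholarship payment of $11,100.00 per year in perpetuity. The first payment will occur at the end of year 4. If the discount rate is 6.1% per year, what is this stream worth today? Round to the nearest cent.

Value at end of year 3: C / r = $11,100.00 / 0.061 = $181,967.2131
Discount to today: PV = $181,967.2131 / (1 + 0.061)^3 = $181,967.2131 / 1.194390 = $152,351.59

$152351.59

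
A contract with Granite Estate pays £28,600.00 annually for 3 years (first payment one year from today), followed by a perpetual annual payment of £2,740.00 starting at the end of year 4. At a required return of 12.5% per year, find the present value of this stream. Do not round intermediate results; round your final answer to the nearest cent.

PV of 3-year annuity: £28,600.00 × [1 − (1+0.125)^−3] / 0.125 = 68106.44719
Perpetuity value at year 3: £2,740.00 / 0.125 = 21920.00000
PV of perpetuity: 21920.00000 / (1+0.125)^3 = 15395.11660
Total PV = 68106.44719 + 15395.11660 = 83501.56379

£83501.56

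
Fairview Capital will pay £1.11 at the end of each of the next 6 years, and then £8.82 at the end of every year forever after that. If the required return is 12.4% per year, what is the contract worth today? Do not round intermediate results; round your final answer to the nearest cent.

PV of 6-year annuity: £1.11 × [1 − (1+0.124)^−6] / 0.124 = 4.51243
Perpetuity value at year 6: £8.82 / 0.124 = 71.12903
PV of perpetuity: 71.12903 / (1+0.124)^6 = 35.27354
Total PV = 4.51243 + 35.27354 = 39.78596

£39.79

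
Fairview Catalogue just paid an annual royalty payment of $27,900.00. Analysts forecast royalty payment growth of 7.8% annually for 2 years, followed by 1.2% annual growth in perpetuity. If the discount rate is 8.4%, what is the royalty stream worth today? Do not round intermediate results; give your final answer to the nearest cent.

D_1 = 30076.20000
D_2 = 32422.14360
Terminal value at year 2: TV = D_2×(1+g_2)/(r−g_2) = 32811.20932/0.072 = 455711.24060
P_0 = D_1/(1+r)^1 + D_2/(1+r)^2 + TV/(1+r)^2
    = 27745.57196 + 27591.99868 + 387820.87032 = 443158.44096

$443158.44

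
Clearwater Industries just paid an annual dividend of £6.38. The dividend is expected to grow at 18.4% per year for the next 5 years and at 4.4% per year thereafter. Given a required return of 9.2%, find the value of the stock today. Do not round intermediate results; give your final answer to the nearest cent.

£248.86

D_1 = 7.55392
D_2 = 8.94384
D_3 = 10.58951
D_4 = 12.53798
D_5 = 14.84497
Terminal value at year 5: TV = D_5×(1+g_2)/(r−g_2) = 15.49814/0.048 = 322.87800
P_0 = D_1/(1+r)^1 + D_2/(1+r)^2 + D_3/(1+r)^3 + D_4/(1+r)^4 + D_5/(1+r)^5 + TV/(1+r)^5
    = 6.91751 + 7.50030 + 8.13220 + 8.81733 + 9.56018 + 207.93388 = 248.86140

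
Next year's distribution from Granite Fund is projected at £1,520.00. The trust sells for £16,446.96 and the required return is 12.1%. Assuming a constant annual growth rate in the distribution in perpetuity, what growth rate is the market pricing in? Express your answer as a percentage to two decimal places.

P = D₁/(r−g) ⇒ g = r − D₁/P = 0.121 − £1,520.00/£16,446.96 = 0.028582

2.86%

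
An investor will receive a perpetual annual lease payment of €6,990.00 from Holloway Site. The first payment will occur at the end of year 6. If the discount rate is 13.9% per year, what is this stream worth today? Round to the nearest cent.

Value at end of year 5: C / r = €6,990.00 / 0.139 = €50,287.7698
Discount to today: PV = €50,287.7698 / (1 + 0.139)^5 = €50,287.7698 / 1.916985 = €26,232.75

€26232.75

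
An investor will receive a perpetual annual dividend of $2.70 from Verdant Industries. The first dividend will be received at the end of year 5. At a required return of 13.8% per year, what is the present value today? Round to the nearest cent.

Value at end of year 4: C / r = $2.70 / 0.138 = $19.5652
Discount to today: PV = $19.5652 / (1 + 0.138)^4 = $19.5652 / 1.677139 = $11.67

$11.67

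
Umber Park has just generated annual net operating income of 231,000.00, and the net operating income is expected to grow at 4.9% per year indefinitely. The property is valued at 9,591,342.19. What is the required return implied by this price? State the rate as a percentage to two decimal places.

D₁ = 231,000.00 × 1.049 = 242,319.0000
P = D₁/(r − g) ⇒ r = D₁/P + g = 242,319.0000/9,591,342.19 + 0.049 = 0.025264 + 0.049 = 0.074264

7.43%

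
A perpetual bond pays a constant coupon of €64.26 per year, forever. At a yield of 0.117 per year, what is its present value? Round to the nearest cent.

Level perpetuity: PV = C / r = €64.26 / 0.117 = €549.23

€549.23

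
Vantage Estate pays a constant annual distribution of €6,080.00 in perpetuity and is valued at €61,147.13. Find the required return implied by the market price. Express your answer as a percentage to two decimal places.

9.94%

P = C/r ⇒ r = C/P = €6,080.00/€61,147.13 = 0.099432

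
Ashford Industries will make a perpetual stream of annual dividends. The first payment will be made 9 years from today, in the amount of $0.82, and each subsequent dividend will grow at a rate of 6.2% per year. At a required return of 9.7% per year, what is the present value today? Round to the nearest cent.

$11.17

Value at end of year 8: C₁ / (r − g) = $0.82 / (0.097 − 0.062) = $23.4286
Discount to today: PV = $23.4286 / (1 + 0.097)^8 = $23.4286 / 2.097264 = $11.17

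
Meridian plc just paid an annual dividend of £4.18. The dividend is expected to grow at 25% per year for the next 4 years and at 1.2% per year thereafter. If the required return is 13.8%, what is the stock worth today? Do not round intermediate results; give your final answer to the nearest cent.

D_1 = 5.22500
D_2 = 6.53125
D_3 = 8.16406
D_4 = 10.20508
Terminal value at year 4: TV = D_4×(1+g_2)/(r−g_2) = 10.32754/0.126 = 81.96460
P_0 = D_1/(1+r)^1 + D_2/(1+r)^2 + D_3/(1+r)^3 + D_4/(1+r)^4 + TV/(1+r)^4
    = 4.59139 + 5.04326 + 5.53961 + 6.08481 + 48.87168 = 70.13076

£70.13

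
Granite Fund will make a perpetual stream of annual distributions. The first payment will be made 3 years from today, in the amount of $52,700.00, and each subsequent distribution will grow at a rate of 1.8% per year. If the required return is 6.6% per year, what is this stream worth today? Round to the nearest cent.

Value at end of year 2: C₁ / (r − g) = $52,700.00 / (0.066 − 0.018) = $1,097,916.6667
Discount to today: PV = $1,097,916.6667 / (1 + 0.066)^2 = $1,097,916.6667 / 1.136356 = $966,173.16

$966173.16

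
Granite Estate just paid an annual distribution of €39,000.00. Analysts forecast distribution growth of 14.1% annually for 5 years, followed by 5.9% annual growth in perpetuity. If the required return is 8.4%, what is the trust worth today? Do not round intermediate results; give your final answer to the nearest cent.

€2362535.13

D_1 = 44499.00000
D_2 = 50773.35900
D_3 = 57932.40262
D_4 = 66100.87139
D_5 = 75421.09425
Terminal value at year 5: TV = D_5×(1+g_2)/(r−g_2) = 79870.93882/0.025 = 3194837.55260
P_0 = D_1/(1+r)^1 + D_2/(1+r)^2 + D_3/(1+r)^3 + D_4/(1+r)^4 + D_5/(1+r)^5 + TV/(1+r)^5
    = 41050.73801 + 43209.31002 + 45481.38629 + 47872.93520 + 50390.23899 + 2134530.52352 = 2362535.13203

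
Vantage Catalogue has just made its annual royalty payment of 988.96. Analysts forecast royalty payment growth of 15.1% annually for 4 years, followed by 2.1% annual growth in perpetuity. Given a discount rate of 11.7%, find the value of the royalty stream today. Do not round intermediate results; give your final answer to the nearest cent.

16124.45

D_1 = 1138.29296
D_2 = 1310.17520
D_3 = 1508.01165
D_4 = 1735.72141
Terminal value at year 4: TV = D_4×(1+g_2)/(r−g_2) = 1772.17156/0.096 = 18460.12042
P_0 = D_1/(1+r)^1 + D_2/(1+r)^2 + D_3/(1+r)^3 + D_4/(1+r)^4 + TV/(1+r)^4
    = 1019.06263 + 1050.08155 + 1082.04464 + 1114.98064 + 11858.28373 = 16124.45319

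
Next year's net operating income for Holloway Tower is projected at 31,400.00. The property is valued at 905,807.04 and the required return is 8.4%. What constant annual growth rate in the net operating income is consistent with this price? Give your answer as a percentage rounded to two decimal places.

4.93%

P = D₁/(r−g) ⇒ g = r − D₁/P = 0.084 − 31,400.00/905,807.04 = 0.049335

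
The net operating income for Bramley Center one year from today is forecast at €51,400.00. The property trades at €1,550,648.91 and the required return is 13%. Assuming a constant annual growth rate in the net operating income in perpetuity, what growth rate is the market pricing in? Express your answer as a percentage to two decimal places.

P = D₁/(r−g) ⇒ g = r − D₁/P = 0.13 − €51,400.00/€1,550,648.91 = 0.096853

9.69%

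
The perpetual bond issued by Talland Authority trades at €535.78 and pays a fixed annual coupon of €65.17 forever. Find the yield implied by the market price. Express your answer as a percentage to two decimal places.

12.16%

P = C/r ⇒ r = C/P = €65.17/€535.78 = 0.121636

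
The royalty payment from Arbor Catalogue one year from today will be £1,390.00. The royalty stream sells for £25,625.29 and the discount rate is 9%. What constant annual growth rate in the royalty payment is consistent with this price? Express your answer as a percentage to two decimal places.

3.58%

P = D₁/(r−g) ⇒ g = r − D₁/P = 0.09 − £1,390.00/£25,625.29 = 0.035757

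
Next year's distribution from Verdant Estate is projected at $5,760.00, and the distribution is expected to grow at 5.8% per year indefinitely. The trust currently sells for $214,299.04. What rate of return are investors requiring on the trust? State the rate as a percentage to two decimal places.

P = D₁/(r − g) ⇒ r = D₁/P + g = $5,760.0000/$214,299.04 + 0.058 = 0.026878 + 0.058 = 0.084878

8.49%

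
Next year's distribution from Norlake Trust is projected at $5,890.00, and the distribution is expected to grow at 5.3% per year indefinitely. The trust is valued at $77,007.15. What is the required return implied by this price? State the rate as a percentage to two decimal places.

12.95%

P = D₁/(r − g) ⇒ r = D₁/P + g = $5,890.0000/$77,007.15 + 0.053 = 0.076486 + 0.053 = 0.129486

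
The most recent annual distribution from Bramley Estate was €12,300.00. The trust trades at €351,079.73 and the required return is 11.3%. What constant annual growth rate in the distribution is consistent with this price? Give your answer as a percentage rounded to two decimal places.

P = D₀(1+g)/(r−g) ⇒ P(r−g) = D₀(1+g) ⇒ g(P+D₀) = P·r − D₀
g = (P·r − D₀)/(P + D₀) = (€351,079.73×0.113 − €12,300.00) / (€351,079.73 + €12,300.00) = 0.075326

7.53%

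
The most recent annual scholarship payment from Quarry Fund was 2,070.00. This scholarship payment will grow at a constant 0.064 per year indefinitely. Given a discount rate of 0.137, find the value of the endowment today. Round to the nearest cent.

D₁ = D₀ × (1 + g) = 2,070.00 × 1.064 = 2,202.4800
Growing perpetuity: P = D₁ / (r − g) = 2,202.4800 / (0.137 − 0.064) = 30,170.96

30170.96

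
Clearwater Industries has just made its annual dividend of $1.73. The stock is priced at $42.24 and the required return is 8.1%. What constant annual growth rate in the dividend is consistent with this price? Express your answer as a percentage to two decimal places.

3.85%

P = D₀(1+g)/(r−g) ⇒ P(r−g) = D₀(1+g) ⇒ g(P+D₀) = P·r − D₀
g = (P·r − D₀)/(P + D₀) = ($42.24×0.081 − $1.73) / ($42.24 + $1.73) = 0.038468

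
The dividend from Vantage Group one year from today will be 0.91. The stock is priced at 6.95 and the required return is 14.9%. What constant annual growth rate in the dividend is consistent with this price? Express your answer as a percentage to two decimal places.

1.81%

P = D₁/(r−g) ⇒ g = r − D₁/P = 0.149 − 0.91/6.95 = 0.018065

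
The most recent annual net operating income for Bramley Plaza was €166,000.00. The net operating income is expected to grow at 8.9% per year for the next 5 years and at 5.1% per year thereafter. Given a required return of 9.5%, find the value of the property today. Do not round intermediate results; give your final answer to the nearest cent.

€4674141.93

D_1 = 180774.00000
D_2 = 196862.88600
D_3 = 214383.68285
D_4 = 233463.83063
D_5 = 254242.11155
Terminal value at year 5: TV = D_5×(1+g_2)/(r−g_2) = 267208.45924/0.044 = 6072919.52825
P_0 = D_1/(1+r)^1 + D_2/(1+r)^2 + D_3/(1+r)^3 + D_4/(1+r)^4 + D_5/(1+r)^5 + TV/(1+r)^5
    = 165090.41096 + 164185.80597 + 163286.15772 + 162391.43904 + 161501.62294 + 3857686.49338 = 4674141.93000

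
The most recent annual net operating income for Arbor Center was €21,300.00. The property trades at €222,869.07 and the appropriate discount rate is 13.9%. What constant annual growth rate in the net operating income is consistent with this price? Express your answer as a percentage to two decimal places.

3.96%

P = D₀(1+g)/(r−g) ⇒ P(r−g) = D₀(1+g) ⇒ g(P+D₀) = P·r − D₀
g = (P·r − D₀)/(P + D₀) = (€222,869.07×0.139 − €21,300.00) / (€222,869.07 + €21,300.00) = 0.039640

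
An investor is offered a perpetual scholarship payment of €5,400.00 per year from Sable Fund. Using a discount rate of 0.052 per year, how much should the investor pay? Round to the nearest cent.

Level perpetuity: PV = C / r = €5,400.00 / 0.052 = €103,846.15

€103846.15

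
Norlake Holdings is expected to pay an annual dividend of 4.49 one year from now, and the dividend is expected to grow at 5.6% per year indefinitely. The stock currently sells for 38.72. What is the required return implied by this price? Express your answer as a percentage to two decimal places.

17.20%

P = D₁/(r − g) ⇒ r = D₁/P + g = 4.4900/38.72 + 0.056 = 0.115961 + 0.056 = 0.171961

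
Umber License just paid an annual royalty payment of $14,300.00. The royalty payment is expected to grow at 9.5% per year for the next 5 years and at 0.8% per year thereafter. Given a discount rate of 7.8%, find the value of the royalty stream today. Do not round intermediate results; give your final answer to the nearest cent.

$297631.60

D_1 = 15658.50000
D_2 = 17146.05750
D_3 = 18774.93296
D_4 = 20558.55159
D_5 = 22511.61400
Terminal value at year 5: TV = D_5×(1+g_2)/(r−g_2) = 22691.70691/0.07 = 324167.24153
P_0 = D_1/(1+r)^1 + D_2/(1+r)^2 + D_3/(1+r)^3 + D_4/(1+r)^4 + D_5/(1+r)^5 + TV/(1+r)^5
    = 14525.51020 + 14754.57669 + 14987.25554 + 15223.60373 + 15463.67911 + 222676.97924 = 297631.60453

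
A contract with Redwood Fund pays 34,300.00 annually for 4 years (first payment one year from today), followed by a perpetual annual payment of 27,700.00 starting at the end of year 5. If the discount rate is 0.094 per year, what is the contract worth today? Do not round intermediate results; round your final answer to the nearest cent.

PV of 4-year annuity: 34,300.00 × [1 − (1+0.094)^−4] / 0.094 = 110153.71440
Perpetuity value at year 4: 27,700.00 / 0.094 = 294680.85106
PV of perpetuity: 294680.85106 / (1+0.094)^4 = 205722.89512
Total PV = 110153.71440 + 205722.89512 = 315876.60952

315876.61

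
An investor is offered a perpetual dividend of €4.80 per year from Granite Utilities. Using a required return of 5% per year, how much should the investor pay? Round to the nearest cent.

€96.00

Level perpetuity: PV = C / r = €4.80 / 0.05 = €96.00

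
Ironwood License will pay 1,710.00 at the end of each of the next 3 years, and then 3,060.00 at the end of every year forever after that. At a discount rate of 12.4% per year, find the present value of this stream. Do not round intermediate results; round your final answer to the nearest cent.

21457.11

PV of 3-year annuity: 1,710.00 × [1 − (1+0.124)^−3] / 0.124 = 4079.06460
Perpetuity value at year 3: 3,060.00 / 0.124 = 24677.41935
PV of perpetuity: 24677.41935 / (1+0.124)^3 = 17378.04060
Total PV = 4079.06460 + 17378.04060 = 21457.10520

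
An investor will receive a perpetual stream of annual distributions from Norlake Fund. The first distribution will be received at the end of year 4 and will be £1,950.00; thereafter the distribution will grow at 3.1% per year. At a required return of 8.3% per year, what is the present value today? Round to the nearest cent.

Value at end of year 3: C₁ / (r − g) = £1,950.00 / (0.083 − 0.031) = £37,500.0000
Discount to today: PV = £37,500.0000 / (1 + 0.083)^3 = £37,500.0000 / 1.270239 = £29,522.01

£29522.01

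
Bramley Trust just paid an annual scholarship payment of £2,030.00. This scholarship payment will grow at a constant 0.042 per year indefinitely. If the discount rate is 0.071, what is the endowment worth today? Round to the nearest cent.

D₁ = D₀ × (1 + g) = £2,030.00 × 1.042 = £2,115.2600
Growing perpetuity: P = D₁ / (r − g) = £2,115.2600 / (0.071 − 0.042) = £72,940.00

£72940.00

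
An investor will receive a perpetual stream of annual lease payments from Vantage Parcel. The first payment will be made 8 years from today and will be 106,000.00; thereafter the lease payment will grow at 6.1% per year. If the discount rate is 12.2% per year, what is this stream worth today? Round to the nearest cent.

776293.65

Value at end of year 7: C₁ / (r − g) = 106,000.00 / (0.122 − 0.061) = 1,737,704.9180
Discount to today: PV = 1,737,704.9180 / (1 + 0.122)^7 = 1,737,704.9180 / 2.238463 = 776,293.65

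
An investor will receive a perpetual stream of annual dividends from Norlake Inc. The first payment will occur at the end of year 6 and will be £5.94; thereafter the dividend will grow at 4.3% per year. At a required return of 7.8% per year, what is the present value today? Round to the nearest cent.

Value at end of year 5: C₁ / (r − g) = £5.94 / (0.078 − 0.043) = £169.7143
Discount to today: PV = £169.7143 / (1 + 0.078)^5 = £169.7143 / 1.455773 = £116.58

£116.58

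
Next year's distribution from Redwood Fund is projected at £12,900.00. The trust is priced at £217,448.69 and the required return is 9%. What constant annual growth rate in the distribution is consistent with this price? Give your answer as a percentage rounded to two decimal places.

3.07%

P = D₁/(r−g) ⇒ g = r − D₁/P = 0.09 − £12,900.00/£217,448.69 = 0.030676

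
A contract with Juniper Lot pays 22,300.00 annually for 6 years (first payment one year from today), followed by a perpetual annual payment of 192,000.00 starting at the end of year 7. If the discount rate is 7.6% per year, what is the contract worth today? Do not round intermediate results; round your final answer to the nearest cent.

PV of 6-year annuity: 22,300.00 × [1 − (1+0.076)^−6] / 0.076 = 104353.22128
Perpetuity value at year 6: 192,000.00 / 0.076 = 2526315.78947
PV of perpetuity: 2526315.78947 / (1+0.076)^6 = 1627848.59282
Total PV = 104353.22128 + 1627848.59282 = 1732201.81410

1732201.81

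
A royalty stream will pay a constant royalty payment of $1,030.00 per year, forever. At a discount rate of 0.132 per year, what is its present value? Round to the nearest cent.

Level perpetuity: PV = C / r = $1,030.00 / 0.132 = $7,803.03

$7803.03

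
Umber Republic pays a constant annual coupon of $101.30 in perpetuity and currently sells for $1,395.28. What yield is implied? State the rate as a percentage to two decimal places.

7.26%

P = C/r ⇒ r = C/P = $101.30/$1,395.28 = 0.072602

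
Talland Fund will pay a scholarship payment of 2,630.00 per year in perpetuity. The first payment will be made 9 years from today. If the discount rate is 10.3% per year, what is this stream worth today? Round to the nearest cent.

Value at end of year 8: C / r = 2,630.00 / 0.103 = 25,533.9806
Discount to today: PV = 25,533.9806 / (1 + 0.103)^8 = 25,533.9806 / 2.190807 = 11,655.06

11655.06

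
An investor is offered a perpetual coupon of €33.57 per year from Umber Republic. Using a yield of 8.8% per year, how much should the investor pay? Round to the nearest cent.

Level perpetuity: PV = C / r = €33.57 / 0.088 = €381.48

€381.48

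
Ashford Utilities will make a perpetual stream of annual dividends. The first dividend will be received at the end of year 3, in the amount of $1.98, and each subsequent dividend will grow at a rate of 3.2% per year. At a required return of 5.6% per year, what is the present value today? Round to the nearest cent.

$73.98

Value at end of year 2: C₁ / (r − g) = $1.98 / (0.056 − 0.032) = $82.5000
Discount to today: PV = $82.5000 / (1 + 0.056)^2 = $82.5000 / 1.115136 = $73.98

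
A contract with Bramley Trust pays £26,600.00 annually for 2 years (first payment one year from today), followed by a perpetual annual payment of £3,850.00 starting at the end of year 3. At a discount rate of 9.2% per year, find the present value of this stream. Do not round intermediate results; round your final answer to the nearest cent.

PV of 2-year annuity: £26,600.00 × [1 − (1+0.092)^−2] / 0.092 = 46665.72743
Perpetuity value at year 2: £3,850.00 / 0.092 = 41847.82609
PV of perpetuity: 41847.82609 / (1+0.092)^2 = 35093.57606
Total PV = 46665.72743 + 35093.57606 = 81759.30350

£81759.30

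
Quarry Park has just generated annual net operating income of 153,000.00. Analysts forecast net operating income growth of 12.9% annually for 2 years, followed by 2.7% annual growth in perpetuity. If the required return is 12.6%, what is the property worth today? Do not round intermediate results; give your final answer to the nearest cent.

D_1 = 172737.00000
D_2 = 195020.07300
Terminal value at year 2: TV = D_2×(1+g_2)/(r−g_2) = 200285.61497/0.099 = 2023087.01991
P_0 = D_1/(1+r)^1 + D_2/(1+r)^2 + TV/(1+r)^2
    = 153407.63766 + 153816.36138 + 1595650.53673 = 1902874.53577

1902874.54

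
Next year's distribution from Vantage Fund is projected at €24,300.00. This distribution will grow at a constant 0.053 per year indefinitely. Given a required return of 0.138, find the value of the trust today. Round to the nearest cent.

Growing perpetuity: P = D₁ / (r − g) = €24,300.0000 / (0.138 − 0.053) = €285,882.35

€285882.35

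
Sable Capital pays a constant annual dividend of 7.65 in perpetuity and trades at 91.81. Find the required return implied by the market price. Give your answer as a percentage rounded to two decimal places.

8.33%

P = C/r ⇒ r = C/P = 7.65/91.81 = 0.083324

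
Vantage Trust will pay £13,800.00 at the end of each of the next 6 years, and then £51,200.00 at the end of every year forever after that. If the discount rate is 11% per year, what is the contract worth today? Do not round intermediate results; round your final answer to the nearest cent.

£307232.43

PV of 6-year annuity: £13,800.00 × [1 − (1+0.11)^−6] / 0.11 = 58381.42238
Perpetuity value at year 6: £51,200.00 / 0.11 = 465454.54545
PV of perpetuity: 465454.54545 / (1+0.11)^6 = 248851.00734
Total PV = 58381.42238 + 248851.00734 = 307232.42972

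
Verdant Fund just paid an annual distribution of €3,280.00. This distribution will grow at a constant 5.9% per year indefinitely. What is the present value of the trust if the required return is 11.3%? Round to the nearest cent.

D₁ = D₀ × (1 + g) = €3,280.00 × 1.059 = €3,473.5200
Growing perpetuity: P = D₁ / (r − g) = €3,473.5200 / (0.113 − 0.059) = €64,324.44

€64324.44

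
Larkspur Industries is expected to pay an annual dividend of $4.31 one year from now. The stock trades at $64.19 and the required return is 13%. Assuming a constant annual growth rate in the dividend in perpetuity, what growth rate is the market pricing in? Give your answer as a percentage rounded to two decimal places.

6.29%

P = D₁/(r−g) ⇒ g = r − D₁/P = 0.13 − $4.31/$64.19 = 0.062856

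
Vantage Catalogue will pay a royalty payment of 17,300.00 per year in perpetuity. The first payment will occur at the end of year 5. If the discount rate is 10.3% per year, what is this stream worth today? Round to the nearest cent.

113476.73

Value at end of year 4: C / r = 17,300.00 / 0.103 = 167,961.1650
Discount to today: PV = 167,961.1650 / (1 + 0.103)^4 = 167,961.1650 / 1.480137 = 113,476.73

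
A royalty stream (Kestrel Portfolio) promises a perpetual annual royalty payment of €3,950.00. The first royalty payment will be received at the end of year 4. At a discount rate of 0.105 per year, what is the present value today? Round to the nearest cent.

Value at end of year 3: C / r = €3,950.00 / 0.105 = €37,619.0476
Discount to today: PV = €37,619.0476 / (1 + 0.105)^3 = €37,619.0476 / 1.349233 = €27,881.81

€27881.81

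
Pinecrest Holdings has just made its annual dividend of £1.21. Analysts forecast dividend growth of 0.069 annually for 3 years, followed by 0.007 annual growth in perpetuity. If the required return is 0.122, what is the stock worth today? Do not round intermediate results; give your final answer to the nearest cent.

£12.46

D_1 = 1.29349
D_2 = 1.38274
D_3 = 1.47815
Terminal value at year 3: TV = D_3×(1+g_2)/(r−g_2) = 1.48850/0.115 = 12.94345
P_0 = D_1/(1+r)^1 + D_2/(1+r)^2 + D_3/(1+r)^3 + TV/(1+r)^3
    = 1.15284 + 1.09839 + 1.04650 + 9.16371 = 12.46145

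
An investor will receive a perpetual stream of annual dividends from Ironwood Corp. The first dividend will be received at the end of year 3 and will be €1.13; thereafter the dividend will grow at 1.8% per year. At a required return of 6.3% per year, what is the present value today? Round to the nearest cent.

Value at end of year 2: C₁ / (r − g) = €1.13 / (0.063 − 0.018) = €25.1111
Discount to today: PV = €25.1111 / (1 + 0.063)^2 = €25.1111 / 1.129969 = €22.22

€22.22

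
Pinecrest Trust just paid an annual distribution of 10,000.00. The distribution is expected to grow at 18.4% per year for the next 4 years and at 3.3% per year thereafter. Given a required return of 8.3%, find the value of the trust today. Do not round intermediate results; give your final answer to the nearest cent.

D_1 = 11840.00000
D_2 = 14018.56000
D_3 = 16597.97504
D_4 = 19652.00245
Terminal value at year 4: TV = D_4×(1+g_2)/(r−g_2) = 20300.51853/0.05 = 406010.37056
P_0 = D_1/(1+r)^1 + D_2/(1+r)^2 + D_3/(1+r)^3 + D_4/(1+r)^4 + TV/(1+r)^4
    = 10932.59464 + 11952.16257 + 13066.81485 + 14285.41900 + 295136.75655 = 345373.74761

345373.75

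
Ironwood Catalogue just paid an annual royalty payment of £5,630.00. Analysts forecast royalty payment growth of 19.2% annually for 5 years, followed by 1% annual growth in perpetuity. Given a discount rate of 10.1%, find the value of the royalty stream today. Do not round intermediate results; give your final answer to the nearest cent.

D_1 = 6710.96000
D_2 = 7999.46432
D_3 = 9535.36147
D_4 = 11366.15087
D_5 = 13548.45184
Terminal value at year 5: TV = D_5×(1+g_2)/(r−g_2) = 13683.93636/0.091 = 150372.92700
P_0 = D_1/(1+r)^1 + D_2/(1+r)^2 + D_3/(1+r)^3 + D_4/(1+r)^4 + D_5/(1+r)^5 + TV/(1+r)^5
    = 6095.33152 + 6599.12368 + 7144.55533 + 7735.06808 + 8374.38797 + 92946.50383 = 128894.97041

£128894.97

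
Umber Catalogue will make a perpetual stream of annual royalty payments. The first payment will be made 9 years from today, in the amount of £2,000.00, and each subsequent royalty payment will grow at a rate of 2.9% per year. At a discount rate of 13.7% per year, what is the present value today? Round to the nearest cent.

Value at end of year 8: C₁ / (r − g) = £2,000.00 / (0.137 − 0.029) = £18,518.5185
Discount to today: PV = £18,518.5185 / (1 + 0.137)^8 = £18,518.5185 / 2.793082 = £6,630.14

£6630.14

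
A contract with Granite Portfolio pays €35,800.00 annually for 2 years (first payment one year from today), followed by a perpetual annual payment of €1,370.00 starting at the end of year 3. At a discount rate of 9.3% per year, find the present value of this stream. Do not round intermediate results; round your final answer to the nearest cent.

PV of 2-year annuity: €35,800.00 × [1 − (1+0.093)^−2] / 0.093 = 62720.84939
Perpetuity value at year 2: €1,370.00 / 0.093 = 14731.18280
PV of perpetuity: 14731.18280 / (1+0.093)^2 = 12330.97152
Total PV = 62720.84939 + 12330.97152 = 75051.82091

€75051.82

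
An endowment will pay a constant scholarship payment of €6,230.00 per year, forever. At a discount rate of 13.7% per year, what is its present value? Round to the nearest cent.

€45474.45

Level perpetuity: PV = C / r = €6,230.00 / 0.137 = €45,474.45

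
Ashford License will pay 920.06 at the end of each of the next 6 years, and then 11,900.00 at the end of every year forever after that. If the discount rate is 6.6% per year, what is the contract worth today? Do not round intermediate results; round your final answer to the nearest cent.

PV of 6-year annuity: 920.06 × [1 − (1+0.066)^−6] / 0.066 = 4440.18532
Perpetuity value at year 6: 11,900.00 / 0.066 = 180303.03030
PV of perpetuity: 180303.03030 / (1+0.066)^6 = 122873.94379
Total PV = 4440.18532 + 122873.94379 = 127314.12911

127314.13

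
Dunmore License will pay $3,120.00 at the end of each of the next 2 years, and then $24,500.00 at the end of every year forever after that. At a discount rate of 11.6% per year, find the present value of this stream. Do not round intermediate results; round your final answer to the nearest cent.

PV of 2-year annuity: $3,120.00 × [1 − (1+0.116)^−2] / 0.116 = 5300.80549
Perpetuity value at year 2: $24,500.00 / 0.116 = 211206.89655
PV of perpetuity: 211206.89655 / (1+0.116)^2 = 169581.98166
Total PV = 5300.80549 + 169581.98166 = 174882.78715

$174882.79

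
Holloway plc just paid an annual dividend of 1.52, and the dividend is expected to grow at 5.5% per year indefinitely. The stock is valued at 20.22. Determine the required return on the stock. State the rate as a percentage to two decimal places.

D₁ = 1.52 × 1.055 = 1.6036
P = D₁/(r − g) ⇒ r = D₁/P + g = 1.6036/20.22 + 0.055 = 0.079308 + 0.055 = 0.134308

13.43%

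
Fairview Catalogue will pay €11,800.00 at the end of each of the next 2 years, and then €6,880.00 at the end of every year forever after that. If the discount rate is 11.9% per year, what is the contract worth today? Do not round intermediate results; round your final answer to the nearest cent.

PV of 2-year annuity: €11,800.00 × [1 − (1+0.119)^−2] / 0.119 = 19968.83787
Perpetuity value at year 2: €6,880.00 / 0.119 = 57815.12605
PV of perpetuity: 57815.12605 / (1+0.119)^2 = 46172.27821
Total PV = 19968.83787 + 46172.27821 = 66141.11608

€66141.12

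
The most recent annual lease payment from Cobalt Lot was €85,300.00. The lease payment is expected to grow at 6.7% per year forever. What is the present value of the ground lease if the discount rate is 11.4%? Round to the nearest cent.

€1936491.49

D₁ = D₀ × (1 + g) = €85,300.00 × 1.067 = €91,015.1000
Growing perpetuity: P = D₁ / (r − g) = €91,015.1000 / (0.114 − 0.067) = €1,936,491.49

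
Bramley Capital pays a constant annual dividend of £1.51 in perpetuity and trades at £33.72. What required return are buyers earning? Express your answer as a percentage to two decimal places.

4.48%

P = C/r ⇒ r = C/P = £1.51/£33.72 = 0.044781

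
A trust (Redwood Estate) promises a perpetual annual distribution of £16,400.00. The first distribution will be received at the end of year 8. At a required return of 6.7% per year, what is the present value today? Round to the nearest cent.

Value at end of year 7: C / r = £16,400.00 / 0.067 = £244,776.1194
Discount to today: PV = £244,776.1194 / (1 + 0.067)^7 = £244,776.1194 / 1.574530 = £155,459.80

£155459.80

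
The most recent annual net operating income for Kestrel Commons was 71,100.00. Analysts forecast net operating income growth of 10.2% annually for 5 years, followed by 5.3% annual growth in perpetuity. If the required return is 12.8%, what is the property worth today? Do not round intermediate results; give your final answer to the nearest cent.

1220040.94

D_1 = 78352.20000
D_2 = 86344.12440
D_3 = 95151.22509
D_4 = 104856.65005
D_5 = 115552.02835
Terminal value at year 5: TV = D_5×(1+g_2)/(r−g_2) = 121676.28586/0.075 = 1622350.47807
P_0 = D_1/(1+r)^1 + D_2/(1+r)^2 + D_3/(1+r)^3 + D_4/(1+r)^4 + D_5/(1+r)^5 + TV/(1+r)^5
    = 69461.17021 + 67860.11487 + 66295.96329 + 64767.86484 + 63274.98853 + 888380.83889 = 1220040.94063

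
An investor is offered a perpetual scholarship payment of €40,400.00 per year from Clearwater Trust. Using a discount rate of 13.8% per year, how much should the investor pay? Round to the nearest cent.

Level perpetuity: PV = C / r = €40,400.00 / 0.138 = €292,753.62

€292753.62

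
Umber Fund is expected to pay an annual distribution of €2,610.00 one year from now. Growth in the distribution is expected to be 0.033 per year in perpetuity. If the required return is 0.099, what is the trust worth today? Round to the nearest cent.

€39545.45

Growing perpetuity: P = D₁ / (r − g) = €2,610.0000 / (0.099 − 0.033) = €39,545.45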